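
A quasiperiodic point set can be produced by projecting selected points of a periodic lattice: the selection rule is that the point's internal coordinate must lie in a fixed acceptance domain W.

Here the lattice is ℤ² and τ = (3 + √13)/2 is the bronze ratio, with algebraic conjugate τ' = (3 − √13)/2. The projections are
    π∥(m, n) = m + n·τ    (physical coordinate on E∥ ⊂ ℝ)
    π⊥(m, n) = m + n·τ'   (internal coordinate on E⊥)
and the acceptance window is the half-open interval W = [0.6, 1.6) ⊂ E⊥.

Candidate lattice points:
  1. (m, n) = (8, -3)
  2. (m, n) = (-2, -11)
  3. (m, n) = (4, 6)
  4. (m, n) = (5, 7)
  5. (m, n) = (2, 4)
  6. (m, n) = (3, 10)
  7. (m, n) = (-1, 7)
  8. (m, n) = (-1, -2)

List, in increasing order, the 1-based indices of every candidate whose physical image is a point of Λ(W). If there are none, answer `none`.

2, 5

Numerically τ ≈ 3.3028 and τ' = −1/τ ≈ -0.3028.
candidate 1: (m,n)=(8,-3) → π∥ = 8-3·τ ≈ -1.9083, π⊥ = 8-3·τ' ≈ 8.9083 ∉ [0.6, 1.6) ⇒ out
candidate 2: (m,n)=(-2,-11) → π∥ = -2-11·τ ≈ -38.3305, π⊥ = -2-11·τ' ≈ 1.3305 ∈ [0.6, 1.6) ⇒ IN Λ
candidate 3: (m,n)=(4,6) → π∥ = 4+6·τ ≈ 23.8167, π⊥ = 4+6·τ' ≈ 2.1833 ∉ [0.6, 1.6) ⇒ out
candidate 4: (m,n)=(5,7) → π∥ = 5+7·τ ≈ 28.1194, π⊥ = 5+7·τ' ≈ 2.8806 ∉ [0.6, 1.6) ⇒ out
candidate 5: (m,n)=(2,4) → π∥ = 2+4·τ ≈ 15.2111, π⊥ = 2+4·τ' ≈ 0.7889 ∈ [0.6, 1.6) ⇒ IN Λ
candidate 6: (m,n)=(3,10) → π∥ = 3+10·τ ≈ 36.0278, π⊥ = 3+10·τ' ≈ -0.0278 ∉ [0.6, 1.6) ⇒ out
candidate 7: (m,n)=(-1,7) → π∥ = -1+7·τ ≈ 22.1194, π⊥ = -1+7·τ' ≈ -3.1194 ∉ [0.6, 1.6) ⇒ out
candidate 8: (m,n)=(-1,-2) → π∥ = -1-2·τ ≈ -7.6056, π⊥ = -1-2·τ' ≈ -0.3944 ∉ [0.6, 1.6) ⇒ out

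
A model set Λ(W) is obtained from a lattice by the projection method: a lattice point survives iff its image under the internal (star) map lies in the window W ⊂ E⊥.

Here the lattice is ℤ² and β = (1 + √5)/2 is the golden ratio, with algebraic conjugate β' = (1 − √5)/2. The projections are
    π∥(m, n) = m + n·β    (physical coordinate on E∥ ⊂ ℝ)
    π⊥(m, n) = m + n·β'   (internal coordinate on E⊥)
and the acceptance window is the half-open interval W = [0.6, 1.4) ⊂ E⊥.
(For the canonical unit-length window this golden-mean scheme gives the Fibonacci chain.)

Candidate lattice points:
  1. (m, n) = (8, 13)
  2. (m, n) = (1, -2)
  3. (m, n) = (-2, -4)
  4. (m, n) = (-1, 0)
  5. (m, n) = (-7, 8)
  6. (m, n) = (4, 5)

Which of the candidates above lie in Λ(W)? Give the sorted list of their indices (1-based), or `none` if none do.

Compute β' = (1−√5)/2 = -0.618034, so π⊥(m,n) = m -0.618034·n.
[1] lift (8,13): star map gives -0.034442; window check 0.6 ≤ -0.034442 < 1.4 is false → out
[2] lift (1,-2): star map gives 2.236068; window check 0.6 ≤ 2.236068 < 1.4 is false → out
[3] lift (-2,-4): star map gives 0.472136; window check 0.6 ≤ 0.472136 < 1.4 is false → out
[4] lift (-1,0): star map gives -1.000000; window check 0.6 ≤ -1.000000 < 1.4 is false → out
[5] lift (-7,8): star map gives -11.944272; window check 0.6 ≤ -11.944272 < 1.4 is false → out
[6] lift (4,5): star map gives 0.909830; window check 0.6 ≤ 0.909830 < 1.4 is true → IN Λ

6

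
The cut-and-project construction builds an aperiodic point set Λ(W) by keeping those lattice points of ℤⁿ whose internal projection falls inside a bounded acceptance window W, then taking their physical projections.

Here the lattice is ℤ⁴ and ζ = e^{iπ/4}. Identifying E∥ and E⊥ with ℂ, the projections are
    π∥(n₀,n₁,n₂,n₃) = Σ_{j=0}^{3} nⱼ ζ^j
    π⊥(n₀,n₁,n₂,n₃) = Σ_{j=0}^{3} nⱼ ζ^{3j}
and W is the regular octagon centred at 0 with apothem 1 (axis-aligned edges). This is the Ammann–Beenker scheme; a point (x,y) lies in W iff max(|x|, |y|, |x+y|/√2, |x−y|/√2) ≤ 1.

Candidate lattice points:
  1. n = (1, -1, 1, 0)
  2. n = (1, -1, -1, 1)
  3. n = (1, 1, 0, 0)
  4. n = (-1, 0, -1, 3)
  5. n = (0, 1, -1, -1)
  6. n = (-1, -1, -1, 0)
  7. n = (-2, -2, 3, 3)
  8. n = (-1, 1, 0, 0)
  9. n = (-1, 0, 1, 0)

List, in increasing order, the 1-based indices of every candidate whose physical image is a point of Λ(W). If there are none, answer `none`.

3, 6

Internal map: ζ^{3j} for j=0..3 gives (1,0), (−√2/2,√2/2), (0,−1), (√2/2,√2/2).
#1 (1, -1, 1, 0): internal (1.707107, -1.707107); octagon support 2.414214 vs apothem 1 → ∉ W
#2 (1, -1, -1, 1): internal (2.414214, 1.000000); octagon support 2.414214 vs apothem 1 → ∉ W
#3 (1, 1, 0, 0): internal (0.292893, 0.707107); octagon support 0.707107 vs apothem 1 → ∈ W
#4 (-1, 0, -1, 3): internal (1.121320, 3.121320); octagon support 3.121320 vs apothem 1 → ∉ W
#5 (0, 1, -1, -1): internal (-1.414214, 1.000000); octagon support 1.707107 vs apothem 1 → ∉ W
#6 (-1, -1, -1, 0): internal (-0.292893, 0.292893); octagon support 0.414214 vs apothem 1 → ∈ W
#7 (-2, -2, 3, 3): internal (1.535534, -2.292893); octagon support 2.707107 vs apothem 1 → ∉ W
#8 (-1, 1, 0, 0): internal (-1.707107, 0.707107); octagon support 1.707107 vs apothem 1 → ∉ W
#9 (-1, 0, 1, 0): internal (-1.000000, -1.000000); octagon support 1.414214 vs apothem 1 → ∉ W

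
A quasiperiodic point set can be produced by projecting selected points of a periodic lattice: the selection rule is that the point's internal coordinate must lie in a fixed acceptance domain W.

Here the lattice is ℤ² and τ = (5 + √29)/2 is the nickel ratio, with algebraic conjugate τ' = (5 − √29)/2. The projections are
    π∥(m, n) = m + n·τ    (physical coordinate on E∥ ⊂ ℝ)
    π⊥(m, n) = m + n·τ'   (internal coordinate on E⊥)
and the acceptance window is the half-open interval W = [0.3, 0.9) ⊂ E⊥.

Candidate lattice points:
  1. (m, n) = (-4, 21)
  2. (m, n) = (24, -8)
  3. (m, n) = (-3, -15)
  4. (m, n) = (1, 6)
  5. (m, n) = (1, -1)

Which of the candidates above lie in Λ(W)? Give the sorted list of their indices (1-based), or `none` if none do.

τ' = (5−√29)/2 ≈ -0.1926.
#1 (-4,21): internal coord -4 + (21)·τ' = -8.0442; -8.0442 ∉ [0.3, 0.9) → out
#2 (24,-8): internal coord 24 + (-8)·τ' = +25.5407; +25.5407 ∉ [0.3, 0.9) → out
#3 (-3,-15): internal coord -3 + (-15)·τ' = -0.1113; -0.1113 ∉ [0.3, 0.9) → out
#4 (1,6): internal coord 1 + (6)·τ' = -0.1555; -0.1555 ∉ [0.3, 0.9) → out
#5 (1,-1): internal coord 1 + (-1)·τ' = +1.1926; +1.1926 ∉ [0.3, 0.9) → out

none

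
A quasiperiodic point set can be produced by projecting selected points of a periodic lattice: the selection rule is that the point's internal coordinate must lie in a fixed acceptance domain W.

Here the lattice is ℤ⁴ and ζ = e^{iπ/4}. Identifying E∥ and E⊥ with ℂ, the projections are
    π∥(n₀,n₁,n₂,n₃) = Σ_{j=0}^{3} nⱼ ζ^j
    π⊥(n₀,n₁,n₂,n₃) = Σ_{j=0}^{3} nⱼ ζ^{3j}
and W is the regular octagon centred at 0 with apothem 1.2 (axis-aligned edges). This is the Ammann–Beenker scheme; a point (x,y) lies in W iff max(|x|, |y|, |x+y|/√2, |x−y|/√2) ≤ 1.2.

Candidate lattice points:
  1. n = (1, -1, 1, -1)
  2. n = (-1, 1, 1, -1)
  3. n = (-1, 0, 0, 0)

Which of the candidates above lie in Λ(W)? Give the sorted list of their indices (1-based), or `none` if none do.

π⊥(n) = n₀ + n₁ζ³ + n₂ζ⁶ + n₃ζ⁹ where ζ = e^{iπ/4}.
#1 (1, -1, 1, -1): internal (1.000000, -2.414214); octagon support 2.414214 vs apothem 1.2 → ∉ W
#2 (-1, 1, 1, -1): internal (-2.414214, -1.000000); octagon support 2.414214 vs apothem 1.2 → ∉ W
#3 (-1, 0, 0, 0): internal (-1.000000, 0.000000); octagon support 1.000000 vs apothem 1.2 → ∈ W

3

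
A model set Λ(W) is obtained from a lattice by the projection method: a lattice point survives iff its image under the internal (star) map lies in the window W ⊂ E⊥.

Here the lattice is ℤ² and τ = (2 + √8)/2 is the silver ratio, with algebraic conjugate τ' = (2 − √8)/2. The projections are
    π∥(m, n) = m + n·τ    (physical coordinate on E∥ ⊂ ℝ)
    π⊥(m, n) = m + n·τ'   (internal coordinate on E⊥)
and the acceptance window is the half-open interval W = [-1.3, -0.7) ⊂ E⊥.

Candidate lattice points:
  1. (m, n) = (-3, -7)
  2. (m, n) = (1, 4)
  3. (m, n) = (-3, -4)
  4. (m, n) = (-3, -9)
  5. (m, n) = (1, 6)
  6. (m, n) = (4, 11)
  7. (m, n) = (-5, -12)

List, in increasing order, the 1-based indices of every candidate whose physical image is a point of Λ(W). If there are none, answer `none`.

τ' = (2−√8)/2 ≈ -0.414214.
[1] lift (-3,-7): star map gives -0.100505; window check -1.3 ≤ -0.100505 < -0.7 is false → out
[2] lift (1,4): star map gives -0.656854; window check -1.3 ≤ -0.656854 < -0.7 is false → out
[3] lift (-3,-4): star map gives -1.343146; window check -1.3 ≤ -1.343146 < -0.7 is false → out
[4] lift (-3,-9): star map gives 0.727922; window check -1.3 ≤ 0.727922 < -0.7 is false → out
[5] lift (1,6): star map gives -1.485281; window check -1.3 ≤ -1.485281 < -0.7 is false → out
[6] lift (4,11): star map gives -0.556349; window check -1.3 ≤ -0.556349 < -0.7 is false → out
[7] lift (-5,-12): star map gives -0.029437; window check -1.3 ≤ -0.029437 < -0.7 is false → out

none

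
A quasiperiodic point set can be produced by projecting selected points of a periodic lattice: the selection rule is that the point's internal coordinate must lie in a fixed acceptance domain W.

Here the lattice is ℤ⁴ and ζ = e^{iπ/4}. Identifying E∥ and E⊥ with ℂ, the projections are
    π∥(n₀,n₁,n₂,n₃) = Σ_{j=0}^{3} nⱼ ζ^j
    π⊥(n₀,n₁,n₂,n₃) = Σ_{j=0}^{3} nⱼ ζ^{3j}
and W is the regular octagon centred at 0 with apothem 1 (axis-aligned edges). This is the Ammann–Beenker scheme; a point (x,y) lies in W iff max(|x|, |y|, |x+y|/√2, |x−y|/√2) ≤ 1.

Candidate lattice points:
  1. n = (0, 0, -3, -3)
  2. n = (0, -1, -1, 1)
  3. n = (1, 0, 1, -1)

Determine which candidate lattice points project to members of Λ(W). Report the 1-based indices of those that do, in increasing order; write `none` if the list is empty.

none

With ζ = e^{iπ/4} the internal vectors are ζ^0,ζ^3,ζ^6,ζ^9.
#1 (0, 0, -3, -3): internal (-2.12132, 0.87868); octagon support 2.12132 vs apothem 1 → ∉ W
#2 (0, -1, -1, 1): internal (1.41421, 1.00000); octagon support 1.70711 vs apothem 1 → ∉ W
#3 (1, 0, 1, -1): internal (0.29289, -1.70711); octagon support 1.70711 vs apothem 1 → ∉ W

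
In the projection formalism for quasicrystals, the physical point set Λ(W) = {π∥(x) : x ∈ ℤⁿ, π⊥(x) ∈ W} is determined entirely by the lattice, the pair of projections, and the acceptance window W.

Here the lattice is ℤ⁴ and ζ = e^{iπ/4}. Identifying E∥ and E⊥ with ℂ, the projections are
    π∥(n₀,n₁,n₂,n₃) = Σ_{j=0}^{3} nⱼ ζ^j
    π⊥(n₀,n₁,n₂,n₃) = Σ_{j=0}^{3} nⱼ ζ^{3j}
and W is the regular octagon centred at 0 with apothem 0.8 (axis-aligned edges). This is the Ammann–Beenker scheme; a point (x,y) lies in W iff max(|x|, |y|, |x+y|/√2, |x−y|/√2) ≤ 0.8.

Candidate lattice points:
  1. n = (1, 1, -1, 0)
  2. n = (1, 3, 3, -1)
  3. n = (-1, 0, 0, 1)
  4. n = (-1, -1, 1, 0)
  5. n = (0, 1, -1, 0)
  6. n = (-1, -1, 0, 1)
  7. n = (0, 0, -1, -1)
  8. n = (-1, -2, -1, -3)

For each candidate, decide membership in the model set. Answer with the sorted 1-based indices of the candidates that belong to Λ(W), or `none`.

3, 6, 7

Internal map: ζ^{3j} for j=0..3 gives (1,0), (−√2/2,√2/2), (0,−1), (√2/2,√2/2).
candidate 1: n = (1, 1, -1, 0) → π⊥ ≈ (+0.292893, +1.707107); max(|x|,|y|,|x±y|/√2) = 1.707107 > 0.8 ⇒ ∉ W
candidate 2: n = (1, 3, 3, -1) → π⊥ ≈ (-1.828427, -1.585786); max(|x|,|y|,|x±y|/√2) = 2.414214 > 0.8 ⇒ ∉ W
candidate 3: n = (-1, 0, 0, 1) → π⊥ ≈ (-0.292893, +0.707107); max(|x|,|y|,|x±y|/√2) = 0.707107 ≤ 0.8 ⇒ ∈ W
candidate 4: n = (-1, -1, 1, 0) → π⊥ ≈ (-0.292893, -1.707107); max(|x|,|y|,|x±y|/√2) = 1.707107 > 0.8 ⇒ ∉ W
candidate 5: n = (0, 1, -1, 0) → π⊥ ≈ (-0.707107, +1.707107); max(|x|,|y|,|x±y|/√2) = 1.707107 > 0.8 ⇒ ∉ W
candidate 6: n = (-1, -1, 0, 1) → π⊥ ≈ (+0.414214, +0.000000); max(|x|,|y|,|x±y|/√2) = 0.414214 ≤ 0.8 ⇒ ∈ W
candidate 7: n = (0, 0, -1, -1) → π⊥ ≈ (-0.707107, +0.292893); max(|x|,|y|,|x±y|/√2) = 0.707107 ≤ 0.8 ⇒ ∈ W
candidate 8: n = (-1, -2, -1, -3) → π⊥ ≈ (-1.707107, -2.535534); max(|x|,|y|,|x±y|/√2) = 3.000000 > 0.8 ⇒ ∉ W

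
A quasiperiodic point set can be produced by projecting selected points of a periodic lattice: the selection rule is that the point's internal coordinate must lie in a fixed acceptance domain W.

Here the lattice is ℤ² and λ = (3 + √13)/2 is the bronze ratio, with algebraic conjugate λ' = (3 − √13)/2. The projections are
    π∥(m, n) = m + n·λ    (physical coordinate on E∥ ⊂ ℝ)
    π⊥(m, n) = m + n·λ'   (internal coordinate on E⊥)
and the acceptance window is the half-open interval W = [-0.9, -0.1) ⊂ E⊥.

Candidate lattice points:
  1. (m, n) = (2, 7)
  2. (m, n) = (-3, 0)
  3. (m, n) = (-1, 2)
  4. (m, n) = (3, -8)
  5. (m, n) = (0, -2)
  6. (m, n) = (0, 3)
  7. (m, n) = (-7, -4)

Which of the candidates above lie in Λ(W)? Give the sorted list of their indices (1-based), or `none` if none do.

Numerically λ ≈ 3.302776 and λ' = −1/λ ≈ -0.302776.
[1] lift (2,7): star map gives -0.119429; window check -0.9 ≤ -0.119429 < -0.1 is true → IN Λ
[2] lift (-3,0): star map gives -3.000000; window check -0.9 ≤ -3.000000 < -0.1 is false → out
[3] lift (-1,2): star map gives -1.605551; window check -0.9 ≤ -1.605551 < -0.1 is false → out
[4] lift (3,-8): star map gives 5.422205; window check -0.9 ≤ 5.422205 < -0.1 is false → out
[5] lift (0,-2): star map gives 0.605551; window check -0.9 ≤ 0.605551 < -0.1 is false → out
[6] lift (0,3): star map gives -0.908327; window check -0.9 ≤ -0.908327 < -0.1 is false → out
[7] lift (-7,-4): star map gives -5.788897; window check -0.9 ≤ -5.788897 < -0.1 is false → out

1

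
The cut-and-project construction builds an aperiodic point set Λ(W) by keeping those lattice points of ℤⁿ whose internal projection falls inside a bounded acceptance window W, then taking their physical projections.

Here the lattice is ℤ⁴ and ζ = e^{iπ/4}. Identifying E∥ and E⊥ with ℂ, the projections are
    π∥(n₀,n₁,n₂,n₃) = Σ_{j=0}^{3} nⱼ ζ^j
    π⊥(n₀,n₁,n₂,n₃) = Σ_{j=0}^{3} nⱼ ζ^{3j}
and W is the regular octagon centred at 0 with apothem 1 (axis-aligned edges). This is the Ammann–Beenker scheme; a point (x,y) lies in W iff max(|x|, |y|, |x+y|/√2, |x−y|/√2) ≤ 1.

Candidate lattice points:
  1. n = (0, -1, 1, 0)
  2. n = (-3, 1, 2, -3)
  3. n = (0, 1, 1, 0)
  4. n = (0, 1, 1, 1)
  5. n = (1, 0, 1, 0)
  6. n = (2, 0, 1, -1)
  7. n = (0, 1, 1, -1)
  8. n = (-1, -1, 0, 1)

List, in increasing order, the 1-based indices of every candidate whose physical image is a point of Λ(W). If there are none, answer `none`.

With ζ = e^{iπ/4} the internal vectors are ζ^0,ζ^3,ζ^6,ζ^9.
candidate 1: n = (0, -1, 1, 0) → π⊥ ≈ (+0.70711, -1.70711); max(|x|,|y|,|x±y|/√2) = 1.70711 > 1 ⇒ ∉ W
candidate 2: n = (-3, 1, 2, -3) → π⊥ ≈ (-5.82843, -3.41421); max(|x|,|y|,|x±y|/√2) = 6.53553 > 1 ⇒ ∉ W
candidate 3: n = (0, 1, 1, 0) → π⊥ ≈ (-0.70711, -0.29289); max(|x|,|y|,|x±y|/√2) = 0.70711 ≤ 1 ⇒ ∈ W
candidate 4: n = (0, 1, 1, 1) → π⊥ ≈ (+0.00000, +0.41421); max(|x|,|y|,|x±y|/√2) = 0.41421 ≤ 1 ⇒ ∈ W
candidate 5: n = (1, 0, 1, 0) → π⊥ ≈ (+1.00000, -1.00000); max(|x|,|y|,|x±y|/√2) = 1.41421 > 1 ⇒ ∉ W
candidate 6: n = (2, 0, 1, -1) → π⊥ ≈ (+1.29289, -1.70711); max(|x|,|y|,|x±y|/√2) = 2.12132 > 1 ⇒ ∉ W
candidate 7: n = (0, 1, 1, -1) → π⊥ ≈ (-1.41421, -1.00000); max(|x|,|y|,|x±y|/√2) = 1.70711 > 1 ⇒ ∉ W
candidate 8: n = (-1, -1, 0, 1) → π⊥ ≈ (+0.41421, +0.00000); max(|x|,|y|,|x±y|/√2) = 0.41421 ≤ 1 ⇒ ∈ W

3, 4, 8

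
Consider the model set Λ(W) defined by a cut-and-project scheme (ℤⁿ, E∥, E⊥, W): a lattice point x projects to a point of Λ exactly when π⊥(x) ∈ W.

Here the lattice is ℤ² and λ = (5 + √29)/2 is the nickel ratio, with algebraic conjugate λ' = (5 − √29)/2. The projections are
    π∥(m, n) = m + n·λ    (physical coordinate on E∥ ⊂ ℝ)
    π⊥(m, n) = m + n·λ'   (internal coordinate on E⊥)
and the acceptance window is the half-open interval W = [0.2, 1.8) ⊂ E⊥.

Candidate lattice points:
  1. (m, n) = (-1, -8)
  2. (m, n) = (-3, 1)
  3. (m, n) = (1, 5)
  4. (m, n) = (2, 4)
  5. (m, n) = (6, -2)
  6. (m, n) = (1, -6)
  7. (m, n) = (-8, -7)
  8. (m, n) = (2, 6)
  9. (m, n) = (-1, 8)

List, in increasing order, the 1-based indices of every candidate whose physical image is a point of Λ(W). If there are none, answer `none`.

Numerically λ ≈ 5.1926 and λ' = −1/λ ≈ -0.1926.
[1] lift (-1,-8): star map gives 0.5407; window check 0.2 ≤ 0.5407 < 1.8 is true → IN Λ
[2] lift (-3,1): star map gives -3.1926; window check 0.2 ≤ -3.1926 < 1.8 is false → out
[3] lift (1,5): star map gives 0.0371; window check 0.2 ≤ 0.0371 < 1.8 is false → out
[4] lift (2,4): star map gives 1.2297; window check 0.2 ≤ 1.2297 < 1.8 is true → IN Λ
[5] lift (6,-2): star map gives 6.3852; window check 0.2 ≤ 6.3852 < 1.8 is false → out
[6] lift (1,-6): star map gives 2.1555; window check 0.2 ≤ 2.1555 < 1.8 is false → out
[7] lift (-8,-7): star map gives -6.6519; window check 0.2 ≤ -6.6519 < 1.8 is false → out
[8] lift (2,6): star map gives 0.8445; window check 0.2 ≤ 0.8445 < 1.8 is true → IN Λ
[9] lift (-1,8): star map gives -2.5407; window check 0.2 ≤ -2.5407 < 1.8 is false → out

1, 4, 8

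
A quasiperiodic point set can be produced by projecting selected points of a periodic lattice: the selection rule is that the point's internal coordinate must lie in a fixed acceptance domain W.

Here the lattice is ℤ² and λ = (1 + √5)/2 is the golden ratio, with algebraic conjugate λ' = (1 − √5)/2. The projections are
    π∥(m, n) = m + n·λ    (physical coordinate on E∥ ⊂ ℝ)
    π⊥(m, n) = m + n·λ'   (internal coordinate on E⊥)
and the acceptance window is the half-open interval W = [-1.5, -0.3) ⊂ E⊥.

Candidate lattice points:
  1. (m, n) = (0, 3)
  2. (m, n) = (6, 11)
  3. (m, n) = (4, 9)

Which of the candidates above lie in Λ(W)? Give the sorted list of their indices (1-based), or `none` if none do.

2

Compute λ' = (1−√5)/2 = -0.61803, so π⊥(m,n) = m -0.61803·n.
#1 (0,3): internal coord 0 + (3)·λ' = -1.85410; -1.85410 ∉ [-1.5, -0.3) → out
#2 (6,11): internal coord 6 + (11)·λ' = -0.79837; -0.79837 ∈ [-1.5, -0.3) → IN Λ
#3 (4,9): internal coord 4 + (9)·λ' = -1.56231; -1.56231 ∉ [-1.5, -0.3) → out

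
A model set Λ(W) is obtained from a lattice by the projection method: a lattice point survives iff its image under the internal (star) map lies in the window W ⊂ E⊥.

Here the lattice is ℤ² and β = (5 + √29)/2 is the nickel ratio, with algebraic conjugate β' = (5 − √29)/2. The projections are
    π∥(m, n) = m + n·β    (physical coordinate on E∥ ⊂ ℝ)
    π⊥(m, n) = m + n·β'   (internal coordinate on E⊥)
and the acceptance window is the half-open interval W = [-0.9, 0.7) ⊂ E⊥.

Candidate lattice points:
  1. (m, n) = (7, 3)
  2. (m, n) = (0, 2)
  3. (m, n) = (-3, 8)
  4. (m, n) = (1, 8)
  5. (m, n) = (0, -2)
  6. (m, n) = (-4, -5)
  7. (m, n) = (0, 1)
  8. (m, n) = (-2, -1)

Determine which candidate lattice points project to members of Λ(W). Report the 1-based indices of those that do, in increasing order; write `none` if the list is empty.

2, 4, 5, 7

Numerically β ≈ 5.19258 and β' = −1/β ≈ -0.19258.
candidate 1: (m,n)=(7,3) → π∥ = 7+3·β ≈ 22.57775, π⊥ = 7+3·β' ≈ 6.42225 ∉ [-0.9, 0.7) ⇒ out
candidate 2: (m,n)=(0,2) → π∥ = 0+2·β ≈ 10.38516, π⊥ = 0+2·β' ≈ -0.38516 ∈ [-0.9, 0.7) ⇒ IN Λ
candidate 3: (m,n)=(-3,8) → π∥ = -3+8·β ≈ 38.54066, π⊥ = -3+8·β' ≈ -4.54066 ∉ [-0.9, 0.7) ⇒ out
candidate 4: (m,n)=(1,8) → π∥ = 1+8·β ≈ 42.54066, π⊥ = 1+8·β' ≈ -0.54066 ∈ [-0.9, 0.7) ⇒ IN Λ
candidate 5: (m,n)=(0,-2) → π∥ = 0-2·β ≈ -10.38516, π⊥ = 0-2·β' ≈ 0.38516 ∈ [-0.9, 0.7) ⇒ IN Λ
candidate 6: (m,n)=(-4,-5) → π∥ = -4-5·β ≈ -29.96291, π⊥ = -4-5·β' ≈ -3.03709 ∉ [-0.9, 0.7) ⇒ out
candidate 7: (m,n)=(0,1) → π∥ = 0+1·β ≈ 5.19258, π⊥ = 0+1·β' ≈ -0.19258 ∈ [-0.9, 0.7) ⇒ IN Λ
candidate 8: (m,n)=(-2,-1) → π∥ = -2-1·β ≈ -7.19258, π⊥ = -2-1·β' ≈ -1.80742 ∉ [-0.9, 0.7) ⇒ out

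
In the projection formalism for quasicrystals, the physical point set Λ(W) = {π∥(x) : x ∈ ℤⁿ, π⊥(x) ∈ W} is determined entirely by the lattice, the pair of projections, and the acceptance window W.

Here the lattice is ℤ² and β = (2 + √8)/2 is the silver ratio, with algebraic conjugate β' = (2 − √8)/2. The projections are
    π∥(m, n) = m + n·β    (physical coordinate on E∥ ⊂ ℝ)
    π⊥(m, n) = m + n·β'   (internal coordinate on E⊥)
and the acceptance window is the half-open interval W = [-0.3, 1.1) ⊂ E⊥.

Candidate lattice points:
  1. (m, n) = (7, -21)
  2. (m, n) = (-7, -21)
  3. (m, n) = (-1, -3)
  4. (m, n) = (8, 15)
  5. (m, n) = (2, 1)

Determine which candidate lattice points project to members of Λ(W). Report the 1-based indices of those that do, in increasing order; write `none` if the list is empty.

Numerically β ≈ 2.41421 and β' = −1/β ≈ -0.41421.
candidate 1: (m,n)=(7,-21) → π∥ = 7-21·β ≈ -43.69848, π⊥ = 7-21·β' ≈ 15.69848 ∉ [-0.3, 1.1) ⇒ out
candidate 2: (m,n)=(-7,-21) → π∥ = -7-21·β ≈ -57.69848, π⊥ = -7-21·β' ≈ 1.69848 ∉ [-0.3, 1.1) ⇒ out
candidate 3: (m,n)=(-1,-3) → π∥ = -1-3·β ≈ -8.24264, π⊥ = -1-3·β' ≈ 0.24264 ∈ [-0.3, 1.1) ⇒ IN Λ
candidate 4: (m,n)=(8,15) → π∥ = 8+15·β ≈ 44.21320, π⊥ = 8+15·β' ≈ 1.78680 ∉ [-0.3, 1.1) ⇒ out
candidate 5: (m,n)=(2,1) → π∥ = 2+1·β ≈ 4.41421, π⊥ = 2+1·β' ≈ 1.58579 ∉ [-0.3, 1.1) ⇒ out

3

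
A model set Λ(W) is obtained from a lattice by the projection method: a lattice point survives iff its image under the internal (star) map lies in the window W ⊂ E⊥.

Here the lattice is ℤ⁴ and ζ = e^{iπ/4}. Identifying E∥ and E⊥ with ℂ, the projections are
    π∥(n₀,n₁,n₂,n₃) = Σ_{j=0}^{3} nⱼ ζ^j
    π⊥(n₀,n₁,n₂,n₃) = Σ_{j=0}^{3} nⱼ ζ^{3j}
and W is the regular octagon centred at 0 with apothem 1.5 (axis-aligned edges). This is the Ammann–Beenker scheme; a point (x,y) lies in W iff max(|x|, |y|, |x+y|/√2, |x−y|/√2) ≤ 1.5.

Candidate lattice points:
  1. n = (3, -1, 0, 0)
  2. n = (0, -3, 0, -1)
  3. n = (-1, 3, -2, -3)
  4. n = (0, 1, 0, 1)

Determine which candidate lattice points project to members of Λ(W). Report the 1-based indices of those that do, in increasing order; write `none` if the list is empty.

4

With ζ = e^{iπ/4} the internal vectors are ζ^0,ζ^3,ζ^6,ζ^9.
#1 (3, -1, 0, 0): internal (3.7071, -0.7071); octagon support 3.7071 vs apothem 1.5 → ∉ W
#2 (0, -3, 0, -1): internal (1.4142, -2.8284); octagon support 3.0000 vs apothem 1.5 → ∉ W
#3 (-1, 3, -2, -3): internal (-5.2426, 2.0000); octagon support 5.2426 vs apothem 1.5 → ∉ W
#4 (0, 1, 0, 1): internal (0.0000, 1.4142); octagon support 1.4142 vs apothem 1.5 → ∈ W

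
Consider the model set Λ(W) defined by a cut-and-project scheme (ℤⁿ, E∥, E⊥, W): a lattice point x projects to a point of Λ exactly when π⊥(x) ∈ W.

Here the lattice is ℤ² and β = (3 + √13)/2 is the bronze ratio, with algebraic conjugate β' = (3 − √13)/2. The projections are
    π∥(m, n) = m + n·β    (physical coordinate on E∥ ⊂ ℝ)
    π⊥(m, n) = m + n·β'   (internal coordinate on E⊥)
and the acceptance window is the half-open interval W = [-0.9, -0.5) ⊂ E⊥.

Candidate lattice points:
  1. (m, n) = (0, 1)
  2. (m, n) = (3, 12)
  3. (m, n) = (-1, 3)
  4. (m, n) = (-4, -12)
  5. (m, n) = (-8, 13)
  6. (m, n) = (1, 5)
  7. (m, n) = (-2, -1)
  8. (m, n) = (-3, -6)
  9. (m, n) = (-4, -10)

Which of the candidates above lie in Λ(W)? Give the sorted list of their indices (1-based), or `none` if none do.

2, 6

Compute β' = (3−√13)/2 = -0.30278, so π⊥(m,n) = m -0.30278·n.
#1 (0,1): internal coord 0 + (1)·β' = -0.30278; -0.30278 ∉ [-0.9, -0.5) → out
#2 (3,12): internal coord 3 + (12)·β' = -0.63331; -0.63331 ∈ [-0.9, -0.5) → IN Λ
#3 (-1,3): internal coord -1 + (3)·β' = -1.90833; -1.90833 ∉ [-0.9, -0.5) → out
#4 (-4,-12): internal coord -4 + (-12)·β' = -0.36669; -0.36669 ∉ [-0.9, -0.5) → out
#5 (-8,13): internal coord -8 + (13)·β' = -11.93608; -11.93608 ∉ [-0.9, -0.5) → out
#6 (1,5): internal coord 1 + (5)·β' = -0.51388; -0.51388 ∈ [-0.9, -0.5) → IN Λ
#7 (-2,-1): internal coord -2 + (-1)·β' = -1.69722; -1.69722 ∉ [-0.9, -0.5) → out
#8 (-3,-6): internal coord -3 + (-6)·β' = -1.18335; -1.18335 ∉ [-0.9, -0.5) → out
#9 (-4,-10): internal coord -4 + (-10)·β' = -0.97224; -0.97224 ∉ [-0.9, -0.5) → out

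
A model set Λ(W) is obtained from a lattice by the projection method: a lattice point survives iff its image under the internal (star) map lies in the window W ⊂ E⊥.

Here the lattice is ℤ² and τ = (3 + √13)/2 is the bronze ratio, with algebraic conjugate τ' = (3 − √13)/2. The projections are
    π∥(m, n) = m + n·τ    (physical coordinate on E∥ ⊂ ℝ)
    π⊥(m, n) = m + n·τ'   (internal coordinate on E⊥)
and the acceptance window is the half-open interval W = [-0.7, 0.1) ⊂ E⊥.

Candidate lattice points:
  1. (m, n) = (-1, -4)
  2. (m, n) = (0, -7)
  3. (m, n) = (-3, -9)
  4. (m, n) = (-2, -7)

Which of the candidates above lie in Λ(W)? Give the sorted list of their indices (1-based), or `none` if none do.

3

τ' = (3−√13)/2 ≈ -0.3028.
candidate 1: (m,n)=(-1,-4) → π∥ = -1-4·τ ≈ -14.2111, π⊥ = -1-4·τ' ≈ 0.2111 ∉ [-0.7, 0.1) ⇒ out
candidate 2: (m,n)=(0,-7) → π∥ = 0-7·τ ≈ -23.1194, π⊥ = 0-7·τ' ≈ 2.1194 ∉ [-0.7, 0.1) ⇒ out
candidate 3: (m,n)=(-3,-9) → π∥ = -3-9·τ ≈ -32.7250, π⊥ = -3-9·τ' ≈ -0.2750 ∈ [-0.7, 0.1) ⇒ IN Λ
candidate 4: (m,n)=(-2,-7) → π∥ = -2-7·τ ≈ -25.1194, π⊥ = -2-7·τ' ≈ 0.1194 ∉ [-0.7, 0.1) ⇒ out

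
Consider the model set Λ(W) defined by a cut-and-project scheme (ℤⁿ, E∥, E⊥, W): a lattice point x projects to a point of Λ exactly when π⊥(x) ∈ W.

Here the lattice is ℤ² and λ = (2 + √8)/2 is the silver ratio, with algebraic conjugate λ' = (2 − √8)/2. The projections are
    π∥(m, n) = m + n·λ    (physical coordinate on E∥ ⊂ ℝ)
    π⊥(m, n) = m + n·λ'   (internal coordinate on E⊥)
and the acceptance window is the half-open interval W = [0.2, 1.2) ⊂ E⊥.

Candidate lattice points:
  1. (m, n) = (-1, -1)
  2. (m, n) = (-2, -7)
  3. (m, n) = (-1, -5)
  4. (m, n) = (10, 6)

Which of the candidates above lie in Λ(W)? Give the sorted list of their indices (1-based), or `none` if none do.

2, 3

Compute λ' = (2−√8)/2 = -0.4142, so π⊥(m,n) = m -0.4142·n.
[1] lift (-1,-1): star map gives -0.5858; window check 0.2 ≤ -0.5858 < 1.2 is false → out
[2] lift (-2,-7): star map gives 0.8995; window check 0.2 ≤ 0.8995 < 1.2 is true → IN Λ
[3] lift (-1,-5): star map gives 1.0711; window check 0.2 ≤ 1.0711 < 1.2 is true → IN Λ
[4] lift (10,6): star map gives 7.5147; window check 0.2 ≤ 7.5147 < 1.2 is false → out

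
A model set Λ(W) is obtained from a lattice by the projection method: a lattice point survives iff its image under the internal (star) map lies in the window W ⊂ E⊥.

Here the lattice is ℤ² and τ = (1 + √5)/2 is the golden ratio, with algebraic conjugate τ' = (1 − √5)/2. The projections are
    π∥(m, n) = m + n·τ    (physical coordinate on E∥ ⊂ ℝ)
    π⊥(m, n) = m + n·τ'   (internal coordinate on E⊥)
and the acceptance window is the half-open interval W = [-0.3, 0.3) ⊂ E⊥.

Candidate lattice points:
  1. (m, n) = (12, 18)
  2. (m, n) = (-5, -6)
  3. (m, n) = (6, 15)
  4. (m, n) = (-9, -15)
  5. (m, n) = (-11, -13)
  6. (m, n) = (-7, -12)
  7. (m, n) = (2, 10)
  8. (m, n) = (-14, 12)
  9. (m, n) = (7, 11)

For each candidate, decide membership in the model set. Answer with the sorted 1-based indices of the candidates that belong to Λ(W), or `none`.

Compute τ' = (1−√5)/2 = -0.61803, so π⊥(m,n) = m -0.61803·n.
[1] lift (12,18): star map gives 0.87539; window check -0.3 ≤ 0.87539 < 0.3 is false → out
[2] lift (-5,-6): star map gives -1.29180; window check -0.3 ≤ -1.29180 < 0.3 is false → out
[3] lift (6,15): star map gives -3.27051; window check -0.3 ≤ -3.27051 < 0.3 is false → out
[4] lift (-9,-15): star map gives 0.27051; window check -0.3 ≤ 0.27051 < 0.3 is true → IN Λ
[5] lift (-11,-13): star map gives -2.96556; window check -0.3 ≤ -2.96556 < 0.3 is false → out
[6] lift (-7,-12): star map gives 0.41641; window check -0.3 ≤ 0.41641 < 0.3 is false → out
[7] lift (2,10): star map gives -4.18034; window check -0.3 ≤ -4.18034 < 0.3 is false → out
[8] lift (-14,12): star map gives -21.41641; window check -0.3 ≤ -21.41641 < 0.3 is false → out
[9] lift (7,11): star map gives 0.20163; window check -0.3 ≤ 0.20163 < 0.3 is true → IN Λ

4, 9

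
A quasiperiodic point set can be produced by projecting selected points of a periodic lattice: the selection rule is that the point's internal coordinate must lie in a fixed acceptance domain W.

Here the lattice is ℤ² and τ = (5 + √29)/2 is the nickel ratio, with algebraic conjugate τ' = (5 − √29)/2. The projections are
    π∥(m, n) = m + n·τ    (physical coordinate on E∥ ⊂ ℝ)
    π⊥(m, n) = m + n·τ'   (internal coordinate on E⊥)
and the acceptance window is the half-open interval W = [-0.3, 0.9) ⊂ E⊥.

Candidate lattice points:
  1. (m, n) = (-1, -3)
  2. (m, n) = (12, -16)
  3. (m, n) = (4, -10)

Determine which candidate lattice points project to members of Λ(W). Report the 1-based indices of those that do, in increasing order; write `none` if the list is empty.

none

Compute τ' = (5−√29)/2 = -0.1926, so π⊥(m,n) = m -0.1926·n.
[1] lift (-1,-3): star map gives -0.4223; window check -0.3 ≤ -0.4223 < 0.9 is false → out
[2] lift (12,-16): star map gives 15.0813; window check -0.3 ≤ 15.0813 < 0.9 is false → out
[3] lift (4,-10): star map gives 5.9258; window check -0.3 ≤ 5.9258 < 0.9 is false → out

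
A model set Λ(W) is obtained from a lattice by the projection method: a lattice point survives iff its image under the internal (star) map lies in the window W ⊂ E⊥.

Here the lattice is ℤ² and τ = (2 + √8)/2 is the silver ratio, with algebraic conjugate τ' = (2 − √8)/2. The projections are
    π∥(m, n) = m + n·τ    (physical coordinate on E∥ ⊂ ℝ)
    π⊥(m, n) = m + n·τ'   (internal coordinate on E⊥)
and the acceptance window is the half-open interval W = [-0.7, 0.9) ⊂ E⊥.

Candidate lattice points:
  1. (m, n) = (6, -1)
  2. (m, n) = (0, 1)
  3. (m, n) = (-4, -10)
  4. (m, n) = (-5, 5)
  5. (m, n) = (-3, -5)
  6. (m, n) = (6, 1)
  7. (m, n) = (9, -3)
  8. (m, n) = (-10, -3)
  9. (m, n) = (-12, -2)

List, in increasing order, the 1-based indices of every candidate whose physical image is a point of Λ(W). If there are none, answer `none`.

Compute τ' = (2−√8)/2 = -0.414214, so π⊥(m,n) = m -0.414214·n.
candidate 1: (m,n)=(6,-1) → π∥ = 6-1·τ ≈ 3.585786, π⊥ = 6-1·τ' ≈ 6.414214 ∉ [-0.7, 0.9) ⇒ out
candidate 2: (m,n)=(0,1) → π∥ = 0+1·τ ≈ 2.414214, π⊥ = 0+1·τ' ≈ -0.414214 ∈ [-0.7, 0.9) ⇒ IN Λ
candidate 3: (m,n)=(-4,-10) → π∥ = -4-10·τ ≈ -28.142136, π⊥ = -4-10·τ' ≈ 0.142136 ∈ [-0.7, 0.9) ⇒ IN Λ
candidate 4: (m,n)=(-5,5) → π∥ = -5+5·τ ≈ 7.071068, π⊥ = -5+5·τ' ≈ -7.071068 ∉ [-0.7, 0.9) ⇒ out
candidate 5: (m,n)=(-3,-5) → π∥ = -3-5·τ ≈ -15.071068, π⊥ = -3-5·τ' ≈ -0.928932 ∉ [-0.7, 0.9) ⇒ out
candidate 6: (m,n)=(6,1) → π∥ = 6+1·τ ≈ 8.414214, π⊥ = 6+1·τ' ≈ 5.585786 ∉ [-0.7, 0.9) ⇒ out
candidate 7: (m,n)=(9,-3) → π∥ = 9-3·τ ≈ 1.757359, π⊥ = 9-3·τ' ≈ 10.242641 ∉ [-0.7, 0.9) ⇒ out
candidate 8: (m,n)=(-10,-3) → π∥ = -10-3·τ ≈ -17.242641, π⊥ = -10-3·τ' ≈ -8.757359 ∉ [-0.7, 0.9) ⇒ out
candidate 9: (m,n)=(-12,-2) → π∥ = -12-2·τ ≈ -16.828427, π⊥ = -12-2·τ' ≈ -11.171573 ∉ [-0.7, 0.9) ⇒ out

2, 3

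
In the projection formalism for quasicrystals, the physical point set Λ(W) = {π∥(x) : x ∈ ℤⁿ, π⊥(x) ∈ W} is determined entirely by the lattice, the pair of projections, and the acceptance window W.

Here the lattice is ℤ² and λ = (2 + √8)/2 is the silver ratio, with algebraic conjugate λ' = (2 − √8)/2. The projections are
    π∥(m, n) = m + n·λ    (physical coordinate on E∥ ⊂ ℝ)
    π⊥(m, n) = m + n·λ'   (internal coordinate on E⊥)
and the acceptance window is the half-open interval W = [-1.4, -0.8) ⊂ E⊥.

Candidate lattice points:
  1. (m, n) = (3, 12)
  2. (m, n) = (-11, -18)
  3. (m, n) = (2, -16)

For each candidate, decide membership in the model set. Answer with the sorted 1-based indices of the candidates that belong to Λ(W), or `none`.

none

Numerically λ ≈ 2.41421 and λ' = −1/λ ≈ -0.41421.
[1] lift (3,12): star map gives -1.97056; window check -1.4 ≤ -1.97056 < -0.8 is false → out
[2] lift (-11,-18): star map gives -3.54416; window check -1.4 ≤ -3.54416 < -0.8 is false → out
[3] lift (2,-16): star map gives 8.62742; window check -1.4 ≤ 8.62742 < -0.8 is false → out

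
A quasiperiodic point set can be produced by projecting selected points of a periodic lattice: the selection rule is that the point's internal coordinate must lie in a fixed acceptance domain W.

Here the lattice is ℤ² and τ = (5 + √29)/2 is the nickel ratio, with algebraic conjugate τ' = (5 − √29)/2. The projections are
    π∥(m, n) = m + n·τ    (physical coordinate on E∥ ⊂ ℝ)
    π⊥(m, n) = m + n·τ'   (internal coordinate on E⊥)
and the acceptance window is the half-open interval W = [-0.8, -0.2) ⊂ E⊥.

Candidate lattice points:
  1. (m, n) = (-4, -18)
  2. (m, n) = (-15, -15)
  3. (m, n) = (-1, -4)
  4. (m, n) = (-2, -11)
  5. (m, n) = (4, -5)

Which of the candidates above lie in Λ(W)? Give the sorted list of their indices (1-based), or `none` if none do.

Numerically τ ≈ 5.192582 and τ' = −1/τ ≈ -0.192582.
[1] lift (-4,-18): star map gives -0.533517; window check -0.8 ≤ -0.533517 < -0.2 is true → IN Λ
[2] lift (-15,-15): star map gives -12.111264; window check -0.8 ≤ -12.111264 < -0.2 is false → out
[3] lift (-1,-4): star map gives -0.229670; window check -0.8 ≤ -0.229670 < -0.2 is true → IN Λ
[4] lift (-2,-11): star map gives 0.118406; window check -0.8 ≤ 0.118406 < -0.2 is false → out
[5] lift (4,-5): star map gives 4.962912; window check -0.8 ≤ 4.962912 < -0.2 is false → out

1, 3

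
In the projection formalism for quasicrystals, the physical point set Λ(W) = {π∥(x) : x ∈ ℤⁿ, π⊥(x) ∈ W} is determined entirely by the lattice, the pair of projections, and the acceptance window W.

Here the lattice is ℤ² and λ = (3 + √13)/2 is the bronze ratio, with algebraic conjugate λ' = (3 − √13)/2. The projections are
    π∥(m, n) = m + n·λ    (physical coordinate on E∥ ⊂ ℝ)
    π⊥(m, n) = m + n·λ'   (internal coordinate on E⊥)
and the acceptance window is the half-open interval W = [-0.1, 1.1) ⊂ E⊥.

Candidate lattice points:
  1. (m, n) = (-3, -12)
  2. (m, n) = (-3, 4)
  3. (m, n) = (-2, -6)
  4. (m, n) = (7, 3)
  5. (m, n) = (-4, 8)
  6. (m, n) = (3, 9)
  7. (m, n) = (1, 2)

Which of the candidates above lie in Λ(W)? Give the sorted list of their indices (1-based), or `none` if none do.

1, 6, 7

Compute λ' = (3−√13)/2 = -0.302776, so π⊥(m,n) = m -0.302776·n.
#1 (-3,-12): internal coord -3 + (-12)·λ' = +0.633308; +0.633308 ∈ [-0.1, 1.1) → IN Λ
#2 (-3,4): internal coord -3 + (4)·λ' = -4.211103; -4.211103 ∉ [-0.1, 1.1) → out
#3 (-2,-6): internal coord -2 + (-6)·λ' = -0.183346; -0.183346 ∉ [-0.1, 1.1) → out
#4 (7,3): internal coord 7 + (3)·λ' = +6.091673; +6.091673 ∉ [-0.1, 1.1) → out
#5 (-4,8): internal coord -4 + (8)·λ' = -6.422205; -6.422205 ∉ [-0.1, 1.1) → out
#6 (3,9): internal coord 3 + (9)·λ' = +0.275019; +0.275019 ∈ [-0.1, 1.1) → IN Λ
#7 (1,2): internal coord 1 + (2)·λ' = +0.394449; +0.394449 ∈ [-0.1, 1.1) → IN Λ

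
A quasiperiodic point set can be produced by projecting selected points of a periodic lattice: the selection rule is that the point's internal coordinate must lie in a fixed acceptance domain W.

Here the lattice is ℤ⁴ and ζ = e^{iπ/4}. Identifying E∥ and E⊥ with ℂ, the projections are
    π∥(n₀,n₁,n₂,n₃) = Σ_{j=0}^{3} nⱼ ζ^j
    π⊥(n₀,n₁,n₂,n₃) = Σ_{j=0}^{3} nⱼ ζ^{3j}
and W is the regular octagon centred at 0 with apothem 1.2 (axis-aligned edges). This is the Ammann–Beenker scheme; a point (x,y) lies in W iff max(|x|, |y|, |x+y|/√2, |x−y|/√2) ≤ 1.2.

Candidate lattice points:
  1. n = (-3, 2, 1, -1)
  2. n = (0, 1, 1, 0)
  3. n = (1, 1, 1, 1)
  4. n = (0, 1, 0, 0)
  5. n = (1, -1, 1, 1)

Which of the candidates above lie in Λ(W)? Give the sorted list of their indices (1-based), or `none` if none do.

2, 3, 4

Internal map: ζ^{3j} for j=0..3 gives (1,0), (−√2/2,√2/2), (0,−1), (√2/2,√2/2).
candidate 1: n = (-3, 2, 1, -1) → π⊥ ≈ (-5.12132, -0.29289); max(|x|,|y|,|x±y|/√2) = 5.12132 > 1.2 ⇒ ∉ W
candidate 2: n = (0, 1, 1, 0) → π⊥ ≈ (-0.70711, -0.29289); max(|x|,|y|,|x±y|/√2) = 0.70711 ≤ 1.2 ⇒ ∈ W
candidate 3: n = (1, 1, 1, 1) → π⊥ ≈ (+1.00000, +0.41421); max(|x|,|y|,|x±y|/√2) = 1.00000 ≤ 1.2 ⇒ ∈ W
candidate 4: n = (0, 1, 0, 0) → π⊥ ≈ (-0.70711, +0.70711); max(|x|,|y|,|x±y|/√2) = 1.00000 ≤ 1.2 ⇒ ∈ W
candidate 5: n = (1, -1, 1, 1) → π⊥ ≈ (+2.41421, -1.00000); max(|x|,|y|,|x±y|/√2) = 2.41421 > 1.2 ⇒ ∉ W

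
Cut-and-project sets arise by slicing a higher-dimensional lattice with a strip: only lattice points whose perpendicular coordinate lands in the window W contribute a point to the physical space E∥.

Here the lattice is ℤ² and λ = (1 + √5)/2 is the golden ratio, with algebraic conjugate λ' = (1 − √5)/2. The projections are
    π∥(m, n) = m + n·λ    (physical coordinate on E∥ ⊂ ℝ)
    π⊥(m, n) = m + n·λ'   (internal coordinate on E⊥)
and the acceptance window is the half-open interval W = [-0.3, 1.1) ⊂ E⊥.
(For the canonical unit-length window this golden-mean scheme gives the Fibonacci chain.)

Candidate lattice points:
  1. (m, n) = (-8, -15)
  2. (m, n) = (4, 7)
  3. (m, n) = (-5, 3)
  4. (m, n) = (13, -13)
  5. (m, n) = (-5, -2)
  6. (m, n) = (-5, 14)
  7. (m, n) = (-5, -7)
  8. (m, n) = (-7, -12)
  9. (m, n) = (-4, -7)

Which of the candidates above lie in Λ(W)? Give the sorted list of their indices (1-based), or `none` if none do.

λ' = (1−√5)/2 ≈ -0.6180.
[1] lift (-8,-15): star map gives 1.2705; window check -0.3 ≤ 1.2705 < 1.1 is false → out
[2] lift (4,7): star map gives -0.3262; window check -0.3 ≤ -0.3262 < 1.1 is false → out
[3] lift (-5,3): star map gives -6.8541; window check -0.3 ≤ -6.8541 < 1.1 is false → out
[4] lift (13,-13): star map gives 21.0344; window check -0.3 ≤ 21.0344 < 1.1 is false → out
[5] lift (-5,-2): star map gives -3.7639; window check -0.3 ≤ -3.7639 < 1.1 is false → out
[6] lift (-5,14): star map gives -13.6525; window check -0.3 ≤ -13.6525 < 1.1 is false → out
[7] lift (-5,-7): star map gives -0.6738; window check -0.3 ≤ -0.6738 < 1.1 is false → out
[8] lift (-7,-12): star map gives 0.4164; window check -0.3 ≤ 0.4164 < 1.1 is true → IN Λ
[9] lift (-4,-7): star map gives 0.3262; window check -0.3 ≤ 0.3262 < 1.1 is true → IN Λ

8, 9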